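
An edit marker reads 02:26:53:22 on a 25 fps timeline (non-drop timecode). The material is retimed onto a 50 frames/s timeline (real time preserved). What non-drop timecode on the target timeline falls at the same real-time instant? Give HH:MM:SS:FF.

Source frame index: (2×3600 + 26×60 + 53) × 25 + 22 = 220347.
Real time: 220347 / (25) = 220347/25 s.
Target frame: (220347/25) × (50) = 440694.
At 50 labels/s: frame 440694 → 02:26:53:44.

02:26:53:44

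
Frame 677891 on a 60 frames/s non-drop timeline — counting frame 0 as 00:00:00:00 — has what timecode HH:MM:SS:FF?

03:08:18:11

677891 ÷ 60 = 11298 full seconds, remainder 11 frames.
11298 s = 3 h 8 min 18 s.
Timecode: 03:08:18:11.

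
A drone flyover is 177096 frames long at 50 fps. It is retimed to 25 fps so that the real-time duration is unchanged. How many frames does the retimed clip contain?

88548 frames

Target frames = source frames × (target rate / source rate) = 177096 × (25)/(50) = 177096 × 1/2 = 88548.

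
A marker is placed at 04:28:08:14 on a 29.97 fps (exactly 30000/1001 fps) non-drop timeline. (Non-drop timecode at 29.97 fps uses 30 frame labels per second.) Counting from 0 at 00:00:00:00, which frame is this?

Total seconds to the label: (4 × 3600 + 28 × 60 + 8) = 16088.
Frame index = 16088 × 30 + 14 = 482654.

482654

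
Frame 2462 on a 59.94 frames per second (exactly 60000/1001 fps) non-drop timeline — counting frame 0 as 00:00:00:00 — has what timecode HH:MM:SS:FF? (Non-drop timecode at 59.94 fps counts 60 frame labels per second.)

2462 ÷ 60 = 41 full seconds, remainder 2 frames.
41 s = 0 h 0 min 41 s.
Timecode: 00:00:41:02.

00:00:41:02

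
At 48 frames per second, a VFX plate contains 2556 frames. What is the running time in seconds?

53.25 seconds

Running time = 2556 / (48) = 53.25 s.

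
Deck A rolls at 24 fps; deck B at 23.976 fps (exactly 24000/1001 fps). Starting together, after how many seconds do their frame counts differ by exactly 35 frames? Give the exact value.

35035/24 seconds

The gap grows by |24000/1001 − 24| = 24/1001 frames per second.
Time for a 35-frame gap: 35 ÷ (24/1001) = 35035/24 s.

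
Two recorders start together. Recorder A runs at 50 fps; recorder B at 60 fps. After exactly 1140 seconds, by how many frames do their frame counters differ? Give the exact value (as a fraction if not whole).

A emits 50 × 1140 = 57000 frames; B emits 60 × 1140 = 68400.
Difference = 11400 frames; B is ahead of A.

11400 frames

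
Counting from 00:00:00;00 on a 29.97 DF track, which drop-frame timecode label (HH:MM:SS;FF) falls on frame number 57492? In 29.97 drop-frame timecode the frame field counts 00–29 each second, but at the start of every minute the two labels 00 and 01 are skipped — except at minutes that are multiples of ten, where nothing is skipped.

Each 10-minute DF block holds 10 × 60 × 30 − 9 × 2 = 17982 frames. 57492 ÷ 17982 → 3 full blocks, remainder 3546.
Within the partial block the first minute is 1800 frames and each further minute 1798, so 1 further minute boundary passed. Total skipped labels = 18 × 3 + 2 × 1 = 56.
Non-drop label index = 57492 + 56 = 57548; at 30 labels/s that is 00:31:58:08, i.e. DF 00:31:58;08.

00:31:58;08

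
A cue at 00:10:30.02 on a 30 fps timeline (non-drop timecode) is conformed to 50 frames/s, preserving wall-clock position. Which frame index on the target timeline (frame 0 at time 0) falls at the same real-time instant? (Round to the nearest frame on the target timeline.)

frame 31503

Source frame index: (0×3600 + 10×60 + 30) × 30 + 2 = 18902.
Real time: 18902 / (30) = 9451/15 s.
Target frame: (9451/15) × (50) = 94510/3 ≈ 31503.333 → 31503.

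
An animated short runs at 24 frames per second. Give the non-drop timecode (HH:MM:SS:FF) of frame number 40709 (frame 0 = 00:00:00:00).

00:28:16:05

40709 ÷ 24 = 1696 full seconds, remainder 5 frames.
1696 s = 0 h 28 min 16 s.
Timecode: 00:28:16:05.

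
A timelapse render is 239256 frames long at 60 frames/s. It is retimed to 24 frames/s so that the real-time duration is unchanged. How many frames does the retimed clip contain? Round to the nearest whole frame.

Frames at target rate = 239256 × (24) / (60) = 478512/5 ≈ 95702.400.
Nearest whole frame: 95702.

95702 frames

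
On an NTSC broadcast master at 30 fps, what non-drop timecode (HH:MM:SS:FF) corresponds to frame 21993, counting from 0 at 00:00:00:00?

21993 ÷ 30 = 733 full seconds, remainder 3 frames.
733 s = 0 h 12 min 13 s.
Timecode: 00:12:13:03.

00:12:13:03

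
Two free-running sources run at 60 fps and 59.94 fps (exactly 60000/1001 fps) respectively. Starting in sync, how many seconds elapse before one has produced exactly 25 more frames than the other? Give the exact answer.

The gap grows by |60000/1001 − 60| = 60/1001 frames per second.
Time for a 25-frame gap: 25 ÷ (60/1001) = 5005/12 s.

5005/12 seconds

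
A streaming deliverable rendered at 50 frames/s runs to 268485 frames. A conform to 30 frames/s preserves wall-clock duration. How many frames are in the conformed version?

Target frames = source frames × (target rate / source rate) = 268485 × (30)/(50) = 268485 × 3/5 = 161091.

161091 frames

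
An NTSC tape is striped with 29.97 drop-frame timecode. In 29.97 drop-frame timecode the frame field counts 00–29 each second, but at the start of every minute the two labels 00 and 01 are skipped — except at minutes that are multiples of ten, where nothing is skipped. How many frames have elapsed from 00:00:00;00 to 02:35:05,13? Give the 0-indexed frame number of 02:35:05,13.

As if non-drop at 30 labels/s: (2 × 3600 + 35 × 60 + 5) × 30 + 13 = 279163.
Minute boundaries passed: 155; those not divisible by 10: 155 − 15 = 140; dropped labels = 2 × 140 = 280.
Actual frame index = 279163 − 280 = 278883.

278883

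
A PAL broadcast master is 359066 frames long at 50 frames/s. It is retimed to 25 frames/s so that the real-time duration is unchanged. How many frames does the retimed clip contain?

Target frames = source frames × (target rate / source rate) = 359066 × (25)/(50) = 359066 × 1/2 = 179533.

179533 frames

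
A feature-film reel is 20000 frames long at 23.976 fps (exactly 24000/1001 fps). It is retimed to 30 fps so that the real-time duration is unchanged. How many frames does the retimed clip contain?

Target frames = source frames × (target rate / source rate) = 20000 × (30)/(24000/1001) = 20000 × 1001/800 = 25025.

25025 frames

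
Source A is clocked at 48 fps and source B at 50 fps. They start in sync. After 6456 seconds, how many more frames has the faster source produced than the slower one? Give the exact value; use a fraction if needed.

12912 frames

A emits 48 × 6456 = 309888 frames; B emits 50 × 6456 = 322800.
Difference = 12912 frames; B is ahead of A.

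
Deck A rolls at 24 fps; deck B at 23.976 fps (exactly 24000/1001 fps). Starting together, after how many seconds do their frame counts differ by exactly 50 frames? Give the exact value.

The gap grows by |24000/1001 − 24| = 24/1001 frames per second.
Time for a 50-frame gap: 50 ÷ (24/1001) = 25025/12 s.

25025/12 seconds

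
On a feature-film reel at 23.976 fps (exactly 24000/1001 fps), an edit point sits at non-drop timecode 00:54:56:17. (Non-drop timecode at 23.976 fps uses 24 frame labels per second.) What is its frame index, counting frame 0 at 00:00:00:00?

Total seconds to the label: (0 × 3600 + 54 × 60 + 56) = 3296.
Frame index = 3296 × 24 + 17 = 79121.

frame 79121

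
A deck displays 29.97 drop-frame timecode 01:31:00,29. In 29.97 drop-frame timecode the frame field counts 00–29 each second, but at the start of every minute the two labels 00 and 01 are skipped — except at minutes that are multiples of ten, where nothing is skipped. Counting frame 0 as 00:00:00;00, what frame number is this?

163665

As if non-drop at 30 labels/s: (1 × 3600 + 31 × 60 + 0) × 30 + 29 = 163829.
Minute boundaries passed: 91; those not divisible by 10: 91 − 9 = 82; dropped labels = 2 × 82 = 164.
Actual frame index = 163829 − 164 = 163665.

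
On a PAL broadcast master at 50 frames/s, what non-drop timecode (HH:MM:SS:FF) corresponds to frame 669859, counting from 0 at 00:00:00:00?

669859 ÷ 50 = 13397 full seconds, remainder 9 frames.
13397 s = 3 h 43 min 17 s.
Timecode: 03:43:17:09.

03:43:17:09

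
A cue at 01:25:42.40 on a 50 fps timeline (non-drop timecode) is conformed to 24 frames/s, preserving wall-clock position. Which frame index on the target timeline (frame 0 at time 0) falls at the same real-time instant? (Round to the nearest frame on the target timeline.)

frame 123427

Source frame index: (1×3600 + 25×60 + 42) × 50 + 40 = 257140.
Real time: 257140 / (50) = 25714/5 s.
Target frame: (25714/5) × (24) = 617136/5 ≈ 123427.200 → 123427.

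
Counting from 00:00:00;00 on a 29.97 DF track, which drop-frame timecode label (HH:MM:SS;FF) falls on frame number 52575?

Ten DF minutes hold 17982 frames, so frame 52575 lies in block 2 (frames 35964–53945) with 16611 frames into that block.
The block's first minute is 1800 frames and the rest 1798 each; 16611 frames reaches minute 9, so 2 × 18 + 9 × 2 = 54 labels have been skipped so far.
Adding those back, label number 52575 + 54 = 52629 at 30 labels/s is 1754 s + 9 f = 0 h 29 min 14 s frame 9, i.e. 00:29:14;09.

00:29:14;09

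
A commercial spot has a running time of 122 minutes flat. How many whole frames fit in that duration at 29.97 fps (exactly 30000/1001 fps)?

219380 frames

122 min = 7320 s.
Frames = 7320 × 30000/1001 = 219600000/1001 ≈ 219380.6194.
Complete frames: 219380.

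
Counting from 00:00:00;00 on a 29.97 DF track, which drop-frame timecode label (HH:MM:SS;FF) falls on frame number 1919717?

17:47:34;19

Each 10-minute DF block holds 10 × 60 × 30 − 9 × 2 = 17982 frames. 1919717 ÷ 17982 → 106 full blocks, remainder 13625.
Within the partial block the first minute is 1800 frames and each further minute 1798, so 7 further minute boundaries passed. Total skipped labels = 18 × 106 + 2 × 7 = 1922.
Non-drop label index = 1919717 + 1922 = 1921639; at 30 labels/s that is 17:47:34:19, i.e. DF 17:47:34;19.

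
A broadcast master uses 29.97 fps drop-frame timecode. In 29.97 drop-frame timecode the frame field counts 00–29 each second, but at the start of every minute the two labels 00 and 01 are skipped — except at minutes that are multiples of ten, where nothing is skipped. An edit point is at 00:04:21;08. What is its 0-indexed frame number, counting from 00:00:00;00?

As if non-drop at 30 labels/s: (0 × 3600 + 4 × 60 + 21) × 30 + 8 = 7838.
Minute boundaries passed: 4; those not divisible by 10: 4 − 0 = 4; dropped labels = 2 × 4 = 8.
Actual frame index = 7838 − 8 = 7830.

7830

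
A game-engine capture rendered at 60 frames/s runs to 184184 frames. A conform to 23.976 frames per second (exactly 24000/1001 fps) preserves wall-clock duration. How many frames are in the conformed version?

73600 frames

Target frames = source frames × (target rate / source rate) = 184184 × (24000/1001)/(60) = 184184 × 400/1001 = 73600.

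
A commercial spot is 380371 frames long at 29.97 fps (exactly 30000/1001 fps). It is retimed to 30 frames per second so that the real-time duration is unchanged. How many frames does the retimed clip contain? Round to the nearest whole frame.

Frames at target rate = 380371 × (30) / (30000/1001) = 380751371/1000 ≈ 380751.371.
Nearest whole frame: 380751.

380751 frames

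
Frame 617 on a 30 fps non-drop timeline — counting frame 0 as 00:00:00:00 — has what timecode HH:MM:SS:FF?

617 ÷ 30 = 20 full seconds, remainder 17 frames.
20 s = 0 h 0 min 20 s.
Timecode: 00:00:20:17.

00:00:20:17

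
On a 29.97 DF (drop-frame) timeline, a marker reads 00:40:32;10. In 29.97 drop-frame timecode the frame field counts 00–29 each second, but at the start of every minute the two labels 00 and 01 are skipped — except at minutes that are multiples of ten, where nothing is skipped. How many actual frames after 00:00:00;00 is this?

72898

As if non-drop at 30 labels/s: (0 × 3600 + 40 × 60 + 32) × 30 + 10 = 72970.
Minute boundaries passed: 40; those not divisible by 10: 40 − 4 = 36; dropped labels = 2 × 36 = 72.
Actual frame index = 72970 − 72 = 72898.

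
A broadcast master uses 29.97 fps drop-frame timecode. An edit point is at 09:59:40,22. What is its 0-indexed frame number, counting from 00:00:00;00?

1078342

As if non-drop at 30 labels/s: (9 × 3600 + 59 × 60 + 40) × 30 + 22 = 1079422.
Minute boundaries passed: 599; those not divisible by 10: 599 − 59 = 540; dropped labels = 2 × 540 = 1080.
Actual frame index = 1079422 − 1080 = 1078342.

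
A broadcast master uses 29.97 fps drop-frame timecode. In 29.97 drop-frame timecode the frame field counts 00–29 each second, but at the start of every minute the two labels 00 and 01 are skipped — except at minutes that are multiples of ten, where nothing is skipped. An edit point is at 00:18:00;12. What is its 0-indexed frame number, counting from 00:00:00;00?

Complete 10-minute blocks: 1, each 17982 frames → 17982.
Remaining 8 whole minutes in the current block: 1800 + 7 × 1798 = 14386 frames.
Within the current minute: 0 × 30 + 12 − 2 = 10 (labels ;00/;01 skipped at this minute). Total = 17982 + 14386 + 10 = 32378.

32378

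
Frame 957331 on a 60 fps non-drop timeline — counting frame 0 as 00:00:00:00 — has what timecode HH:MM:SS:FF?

957331 ÷ 60 = 15955 full seconds, remainder 31 frames.
15955 s = 4 h 25 min 55 s.
Timecode: 04:25:55:31.

04:25:55:31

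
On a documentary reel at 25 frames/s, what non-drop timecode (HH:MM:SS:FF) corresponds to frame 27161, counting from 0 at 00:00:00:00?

27161 ÷ 25 = 1086 full seconds, remainder 11 frames.
1086 s = 0 h 18 min 6 s.
Timecode: 00:18:06:11.

00:18:06:11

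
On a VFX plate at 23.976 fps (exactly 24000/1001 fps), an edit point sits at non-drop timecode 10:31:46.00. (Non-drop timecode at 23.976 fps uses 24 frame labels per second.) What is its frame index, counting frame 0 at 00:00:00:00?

909744

Total seconds to the label: (10 × 3600 + 31 × 60 + 46) = 37906.
Frame index = 37906 × 24 + 0 = 909744.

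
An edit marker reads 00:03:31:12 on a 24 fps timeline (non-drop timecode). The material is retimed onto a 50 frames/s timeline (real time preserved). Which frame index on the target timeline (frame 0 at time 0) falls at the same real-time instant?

frame 10575

Source frame index: (0×3600 + 3×60 + 31) × 24 + 12 = 5076.
Real time: 5076 / (24) = 423/2 s.
Target frame: (423/2) × (50) = 10575.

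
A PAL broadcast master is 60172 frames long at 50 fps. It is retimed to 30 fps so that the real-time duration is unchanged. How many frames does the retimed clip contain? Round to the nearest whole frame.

Frames at target rate = 60172 × (30) / (50) = 180516/5 ≈ 36103.200.
Nearest whole frame: 36103.

36103 frames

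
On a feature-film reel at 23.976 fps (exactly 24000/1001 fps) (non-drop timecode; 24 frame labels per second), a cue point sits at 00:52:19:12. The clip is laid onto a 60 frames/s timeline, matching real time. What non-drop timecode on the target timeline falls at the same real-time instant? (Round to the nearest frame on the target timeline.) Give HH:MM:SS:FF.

00:52:22:38

Source frame index: (0×3600 + 52×60 + 19) × 24 + 12 = 75348.
Real time: 75348 / (24000/1001) = 6285279/2000 s.
Target frame: (6285279/2000) × (60) = 18855837/100 ≈ 188558.370 → 188558.
At 60 labels/s: frame 188558 → 00:52:22:38.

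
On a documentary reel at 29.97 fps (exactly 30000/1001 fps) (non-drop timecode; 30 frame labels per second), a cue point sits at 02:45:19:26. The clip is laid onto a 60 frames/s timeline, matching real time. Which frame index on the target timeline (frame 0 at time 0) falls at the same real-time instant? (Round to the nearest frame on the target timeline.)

Source frame index: (2×3600 + 45×60 + 19) × 30 + 26 = 297596.
Real time: 297596 / (30000/1001) = 74473399/7500 s.
Target frame: (74473399/7500) × (60) = 74473399/125 ≈ 595787.192 → 595787.

frame 595787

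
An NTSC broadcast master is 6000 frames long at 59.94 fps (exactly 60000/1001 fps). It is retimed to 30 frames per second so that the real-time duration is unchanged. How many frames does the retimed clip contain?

3003 frames

Target frames = source frames × (target rate / source rate) = 6000 × (30)/(60000/1001) = 6000 × 1001/2000 = 3003.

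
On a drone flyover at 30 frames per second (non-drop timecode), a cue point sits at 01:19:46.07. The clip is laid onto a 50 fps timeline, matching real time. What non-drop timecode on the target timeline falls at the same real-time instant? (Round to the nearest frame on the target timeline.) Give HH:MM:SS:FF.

Source frame index: (1×3600 + 19×60 + 46) × 30 + 7 = 143587.
Real time: 143587 / (30) = 143587/30 s.
Target frame: (143587/30) × (50) = 717935/3 ≈ 239311.667 → 239312.
At 50 labels/s: frame 239312 → 01:19:46:12.

01:19:46:12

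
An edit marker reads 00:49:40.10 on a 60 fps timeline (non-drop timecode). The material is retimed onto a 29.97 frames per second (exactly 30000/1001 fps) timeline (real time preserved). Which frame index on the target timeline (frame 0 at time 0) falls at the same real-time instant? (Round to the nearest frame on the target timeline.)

Source frame index: (0×3600 + 49×60 + 40) × 60 + 10 = 178810.
Real time: 178810 / (60) = 17881/6 s.
Target frame: (17881/6) × (30000/1001) = 89405000/1001 ≈ 89315.684 → 89316.

frame 89316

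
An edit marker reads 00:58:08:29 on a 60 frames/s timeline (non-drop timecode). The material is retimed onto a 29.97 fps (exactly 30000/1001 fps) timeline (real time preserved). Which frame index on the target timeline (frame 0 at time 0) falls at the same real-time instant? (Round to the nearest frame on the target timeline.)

Source frame index: (0×3600 + 58×60 + 8) × 60 + 29 = 209309.
Real time: 209309 / (60) = 209309/60 s.
Target frame: (209309/60) × (30000/1001) = 104654500/1001 ≈ 104549.950 → 104550.

frame 104550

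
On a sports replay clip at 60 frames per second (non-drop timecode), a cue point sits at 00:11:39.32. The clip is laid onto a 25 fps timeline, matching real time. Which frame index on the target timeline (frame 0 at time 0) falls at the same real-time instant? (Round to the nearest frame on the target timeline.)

Source frame index: (0×3600 + 11×60 + 39) × 60 + 32 = 41972.
Real time: 41972 / (60) = 10493/15 s.
Target frame: (10493/15) × (25) = 52465/3 ≈ 17488.333 → 17488.

frame 17488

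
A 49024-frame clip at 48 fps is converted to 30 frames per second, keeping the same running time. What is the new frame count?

30640 frames

Target frames = source frames × (target rate / source rate) = 49024 × (30)/(48) = 49024 × 5/8 = 30640.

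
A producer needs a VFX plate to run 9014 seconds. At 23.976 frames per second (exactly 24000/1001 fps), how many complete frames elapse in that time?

Frames = 9014 × 24000/1001 = 216336000/1001 ≈ 216119.8801.
Complete frames: 216119.

216119 frames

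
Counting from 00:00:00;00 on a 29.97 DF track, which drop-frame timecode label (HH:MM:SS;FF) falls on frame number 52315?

00:29:05;19

Each 10-minute DF block holds 10 × 60 × 30 − 9 × 2 = 17982 frames. 52315 ÷ 17982 → 2 full blocks, remainder 16351.
Within the partial block the first minute is 1800 frames and each further minute 1798, so 9 further minute boundaries passed. Total skipped labels = 18 × 2 + 2 × 9 = 54.
Non-drop label index = 52315 + 54 = 52369; at 30 labels/s that is 00:29:05:19, i.e. DF 00:29:05;19.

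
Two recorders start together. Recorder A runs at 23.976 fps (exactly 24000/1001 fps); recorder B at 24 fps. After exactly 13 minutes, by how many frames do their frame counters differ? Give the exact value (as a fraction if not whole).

13 min = 780 s.
A emits 24000/1001 × 780 = 1440000/77 frames; B emits 24 × 780 = 18720.
Difference = 1440/77 frames (≈ 18.7013); B is ahead of A.

1440/77 frames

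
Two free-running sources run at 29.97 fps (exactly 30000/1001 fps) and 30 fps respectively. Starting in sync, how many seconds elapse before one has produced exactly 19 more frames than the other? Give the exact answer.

19019/30 seconds

The gap grows by |30 − 30000/1001| = 30/1001 frames per second.
Time for a 19-frame gap: 19 ÷ (30/1001) = 19019/30 s.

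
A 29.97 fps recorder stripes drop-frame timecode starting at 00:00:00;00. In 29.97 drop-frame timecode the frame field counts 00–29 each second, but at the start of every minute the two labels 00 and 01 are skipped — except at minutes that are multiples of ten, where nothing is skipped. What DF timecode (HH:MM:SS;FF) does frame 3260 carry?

00:01:48;22

Ten DF minutes hold 17982 frames, so frame 3260 lies in block 0 (frames 0–17981) with 3260 frames into that block.
The block's first minute is 1800 frames and the rest 1798 each; 3260 frames reaches minute 1, so 0 × 18 + 1 × 2 = 2 labels have been skipped so far.
Adding those back, label number 3260 + 2 = 3262 at 30 labels/s is 108 s + 22 f = 0 h 1 min 48 s frame 22, i.e. 00:01:48;22.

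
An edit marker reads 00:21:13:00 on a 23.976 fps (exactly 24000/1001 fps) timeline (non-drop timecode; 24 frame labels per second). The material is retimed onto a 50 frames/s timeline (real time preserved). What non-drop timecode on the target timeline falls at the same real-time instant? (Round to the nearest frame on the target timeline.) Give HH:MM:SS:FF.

00:21:14:14

Source frame index: (0×3600 + 21×60 + 13) × 24 + 0 = 30552.
Real time: 30552 / (24000/1001) = 1274273/1000 s.
Target frame: (1274273/1000) × (50) = 1274273/20 ≈ 63713.650 → 63714.
At 50 labels/s: frame 63714 → 00:21:14:14.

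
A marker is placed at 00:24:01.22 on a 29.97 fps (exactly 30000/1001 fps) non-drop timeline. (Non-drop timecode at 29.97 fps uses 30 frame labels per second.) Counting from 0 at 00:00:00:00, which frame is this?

Total seconds to the label: (0 × 3600 + 24 × 60 + 1) = 1441.
Frame index = 1441 × 30 + 22 = 43252.

43252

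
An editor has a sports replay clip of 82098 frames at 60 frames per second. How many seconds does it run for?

1368.3 seconds

Running time = 82098 / (60) = 1368.3 s.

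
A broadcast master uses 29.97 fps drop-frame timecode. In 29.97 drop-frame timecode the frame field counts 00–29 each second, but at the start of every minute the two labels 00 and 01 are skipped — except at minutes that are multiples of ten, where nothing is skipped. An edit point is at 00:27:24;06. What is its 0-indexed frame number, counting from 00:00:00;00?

As if non-drop at 30 labels/s: (0 × 3600 + 27 × 60 + 24) × 30 + 6 = 49326.
Minute boundaries passed: 27; those not divisible by 10: 27 − 2 = 25; dropped labels = 2 × 25 = 50.
Actual frame index = 49326 − 50 = 49276.

49276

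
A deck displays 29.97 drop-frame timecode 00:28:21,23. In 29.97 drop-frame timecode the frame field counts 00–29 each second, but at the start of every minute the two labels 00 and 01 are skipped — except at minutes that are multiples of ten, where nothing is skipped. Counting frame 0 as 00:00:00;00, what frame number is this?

51001

As if non-drop at 30 labels/s: (0 × 3600 + 28 × 60 + 21) × 30 + 23 = 51053.
Minute boundaries passed: 28; those not divisible by 10: 28 − 2 = 26; dropped labels = 2 × 26 = 52.
Actual frame index = 51053 − 52 = 51001.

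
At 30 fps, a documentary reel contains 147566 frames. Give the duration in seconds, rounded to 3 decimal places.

Running time = 147566 × 1/30 = 73783/15 s ≈ 4918.867 s.

4918.867 seconds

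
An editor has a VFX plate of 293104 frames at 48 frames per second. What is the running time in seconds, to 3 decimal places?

6106.333 seconds

Running time = 293104 × 1/48 = 18319/3 s ≈ 6106.333 s.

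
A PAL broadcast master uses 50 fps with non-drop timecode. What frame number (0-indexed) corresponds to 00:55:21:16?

166066

Total seconds to the label: (0 × 3600 + 55 × 60 + 21) = 3321.
Frame index = 3321 × 50 + 16 = 166066.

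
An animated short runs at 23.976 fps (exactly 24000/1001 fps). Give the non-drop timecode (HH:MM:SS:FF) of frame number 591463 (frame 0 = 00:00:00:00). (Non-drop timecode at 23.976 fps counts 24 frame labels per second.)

591463 ÷ 24 = 24644 full seconds, remainder 7 frames.
24644 s = 6 h 50 min 44 s.
Timecode: 06:50:44:07.

06:50:44:07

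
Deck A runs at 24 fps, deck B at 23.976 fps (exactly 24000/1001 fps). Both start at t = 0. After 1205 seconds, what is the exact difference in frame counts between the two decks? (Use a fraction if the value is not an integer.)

A emits 24 × 1205 = 28920 frames; B emits 24000/1001 × 1205 = 28920000/1001.
Difference = 28920/1001 frames (≈ 28.8911); B is behind A.

28920/1001 frames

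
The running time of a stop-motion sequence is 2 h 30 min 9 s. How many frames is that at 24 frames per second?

2 h 30 min 9 s = 9009 s.
Frames = 9009 × 24 = 216216.

216216 frames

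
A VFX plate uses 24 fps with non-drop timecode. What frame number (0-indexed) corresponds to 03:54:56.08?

Total seconds to the label: (3 × 3600 + 54 × 60 + 56) = 14096.
Frame index = 14096 × 24 + 8 = 338312.

338312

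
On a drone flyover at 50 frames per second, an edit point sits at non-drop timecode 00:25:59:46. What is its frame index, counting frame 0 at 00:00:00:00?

Total seconds to the label: (0 × 3600 + 25 × 60 + 59) = 1559.
Frame index = 1559 × 50 + 46 = 77996.

frame 77996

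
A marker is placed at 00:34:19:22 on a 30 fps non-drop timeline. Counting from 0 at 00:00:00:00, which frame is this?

Total seconds to the label: (0 × 3600 + 34 × 60 + 19) = 2059.
Frame index = 2059 × 30 + 22 = 61792.

61792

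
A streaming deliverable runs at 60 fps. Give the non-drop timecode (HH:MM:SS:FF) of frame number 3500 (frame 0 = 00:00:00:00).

00:00:58:20

3500 ÷ 60 = 58 full seconds, remainder 20 frames.
58 s = 0 h 0 min 58 s.
Timecode: 00:00:58:20.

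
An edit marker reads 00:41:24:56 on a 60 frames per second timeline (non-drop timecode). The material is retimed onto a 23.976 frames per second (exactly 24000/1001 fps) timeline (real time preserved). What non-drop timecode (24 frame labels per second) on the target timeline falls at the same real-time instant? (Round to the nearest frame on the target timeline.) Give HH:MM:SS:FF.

00:41:22:11

Source frame index: (0×3600 + 41×60 + 24) × 60 + 56 = 149096.
Real time: 149096 / (60) = 37274/15 s.
Target frame: (37274/15) × (24000/1001) = 59638400/1001 ≈ 59578.821 → 59579.
At 24 labels/s: frame 59579 → 00:41:22:11.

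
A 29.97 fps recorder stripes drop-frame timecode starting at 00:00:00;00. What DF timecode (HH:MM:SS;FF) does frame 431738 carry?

04:00:05;20

Ten DF minutes hold 17982 frames, so frame 431738 lies in block 24 (frames 431568–449549) with 170 frames into that block.
The block's first minute is 1800 frames and the rest 1798 each; 170 frames reaches minute 0, so 24 × 18 + 0 × 2 = 432 labels have been skipped so far.
Adding those back, label number 431738 + 432 = 432170 at 30 labels/s is 14405 s + 20 f = 4 h 0 min 5 s frame 20, i.e. 04:00:05;20.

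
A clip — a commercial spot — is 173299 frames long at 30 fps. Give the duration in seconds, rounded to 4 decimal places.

5776.6333 seconds

Running time = 173299 × 1/30 = 173299/30 s ≈ 5776.6333 s.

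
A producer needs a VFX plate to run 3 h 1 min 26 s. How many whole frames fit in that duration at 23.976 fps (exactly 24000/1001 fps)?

261002 frames

3 h 1 min 26 s = 10886 s.
Frames = 10886 × 24000/1001 = 261264000/1001 ≈ 261002.9970.
Complete frames: 261002.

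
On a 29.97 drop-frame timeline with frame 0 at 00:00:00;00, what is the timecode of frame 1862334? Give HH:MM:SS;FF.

17:15:39;28

Each 10-minute DF block holds 10 × 60 × 30 − 9 × 2 = 17982 frames. 1862334 ÷ 17982 → 103 full blocks, remainder 10188.
Within the partial block the first minute is 1800 frames and each further minute 1798, so 5 further minute boundaries passed. Total skipped labels = 18 × 103 + 2 × 5 = 1864.
Non-drop label index = 1862334 + 1864 = 1864198; at 30 labels/s that is 17:15:39:28, i.e. DF 17:15:39;28.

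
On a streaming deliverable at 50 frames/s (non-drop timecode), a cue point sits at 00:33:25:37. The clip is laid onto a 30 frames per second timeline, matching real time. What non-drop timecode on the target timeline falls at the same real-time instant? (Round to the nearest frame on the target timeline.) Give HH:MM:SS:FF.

00:33:25:22

Source frame index: (0×3600 + 33×60 + 25) × 50 + 37 = 100287.
Real time: 100287 / (50) = 100287/50 s.
Target frame: (100287/50) × (30) = 300861/5 ≈ 60172.200 → 60172.
At 30 labels/s: frame 60172 → 00:33:25:22.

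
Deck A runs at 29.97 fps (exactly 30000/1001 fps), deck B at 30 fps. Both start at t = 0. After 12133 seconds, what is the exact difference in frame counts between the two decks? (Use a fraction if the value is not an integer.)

33090/91 frames

A emits 30000/1001 × 12133 = 33090000/91 frames; B emits 30 × 12133 = 363990.
Difference = 33090/91 frames (≈ 363.6264); B is ahead of A.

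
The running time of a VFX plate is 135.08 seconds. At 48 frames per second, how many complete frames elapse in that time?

6483 frames

Frames = 135.08 × 48 = 162096/25 ≈ 6483.8400.
Complete frames: 6483.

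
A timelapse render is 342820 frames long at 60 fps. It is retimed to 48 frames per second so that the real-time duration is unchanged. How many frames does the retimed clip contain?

274256 frames

Target frames = source frames × (target rate / source rate) = 342820 × (48)/(60) = 342820 × 4/5 = 274256.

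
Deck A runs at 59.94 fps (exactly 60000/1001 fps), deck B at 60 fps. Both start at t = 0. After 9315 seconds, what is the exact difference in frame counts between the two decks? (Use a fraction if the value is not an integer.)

A emits 60000/1001 × 9315 = 558900000/1001 frames; B emits 60 × 9315 = 558900.
Difference = 558900/1001 frames (≈ 558.3417); B is ahead of A.

558900/1001 frames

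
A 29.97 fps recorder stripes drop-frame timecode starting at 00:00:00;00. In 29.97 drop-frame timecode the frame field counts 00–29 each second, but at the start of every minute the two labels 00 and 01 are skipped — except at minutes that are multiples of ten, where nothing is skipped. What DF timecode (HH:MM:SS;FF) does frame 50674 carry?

00:28:10;26

Ten DF minutes hold 17982 frames, so frame 50674 lies in block 2 (frames 35964–53945) with 14710 frames into that block.
The block's first minute is 1800 frames and the rest 1798 each; 14710 frames reaches minute 8, so 2 × 18 + 8 × 2 = 52 labels have been skipped so far.
Adding those back, label number 50674 + 52 = 50726 at 30 labels/s is 1690 s + 26 f = 0 h 28 min 10 s frame 26, i.e. 00:28:10;26.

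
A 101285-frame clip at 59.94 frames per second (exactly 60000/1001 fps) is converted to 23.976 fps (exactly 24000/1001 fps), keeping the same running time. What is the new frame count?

Target frames = source frames × (target rate / source rate) = 101285 × (24000/1001)/(60000/1001) = 101285 × 2/5 = 40514.

40514 frames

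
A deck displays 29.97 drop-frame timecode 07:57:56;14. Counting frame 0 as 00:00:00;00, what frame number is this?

859434

Complete 10-minute blocks: 47, each 17982 frames → 845154.
Remaining 7 whole minutes in the current block: 1800 + 6 × 1798 = 12588 frames.
Within the current minute: 56 × 30 + 14 − 2 = 1692 (labels ;00/;01 skipped at this minute). Total = 845154 + 12588 + 1692 = 859434.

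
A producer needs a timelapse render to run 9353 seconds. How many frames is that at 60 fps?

Frames = 9353 × 60 = 561180.

561180 frames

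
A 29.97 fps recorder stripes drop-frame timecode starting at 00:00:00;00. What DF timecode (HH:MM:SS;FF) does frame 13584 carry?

Ten DF minutes hold 17982 frames, so frame 13584 lies in block 0 (frames 0–17981) with 13584 frames into that block.
The block's first minute is 1800 frames and the rest 1798 each; 13584 frames reaches minute 7, so 0 × 18 + 7 × 2 = 14 labels have been skipped so far.
Adding those back, label number 13584 + 14 = 13598 at 30 labels/s is 453 s + 8 f = 0 h 7 min 33 s frame 8, i.e. 00:07:33;08.

00:07:33;08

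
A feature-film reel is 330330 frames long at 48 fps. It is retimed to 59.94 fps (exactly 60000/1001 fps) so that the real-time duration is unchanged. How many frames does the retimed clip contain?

412500 frames

Target frames = source frames × (target rate / source rate) = 330330 × (60000/1001)/(48) = 330330 × 1250/1001 = 412500.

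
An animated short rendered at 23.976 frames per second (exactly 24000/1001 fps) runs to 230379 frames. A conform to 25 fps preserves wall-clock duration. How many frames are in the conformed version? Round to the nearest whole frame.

Frames at target rate = 230379 × (25) / (24000/1001) = 76869793/320 ≈ 240218.103.
Nearest whole frame: 240218.

240218 frames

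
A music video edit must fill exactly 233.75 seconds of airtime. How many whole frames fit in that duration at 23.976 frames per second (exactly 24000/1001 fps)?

5604 frames

Frames = 233.75 × 24000/1001 = 510000/91 ≈ 5604.3956.
Complete frames: 5604.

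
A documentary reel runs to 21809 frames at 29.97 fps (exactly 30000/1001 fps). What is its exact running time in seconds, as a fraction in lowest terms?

Running time = 21809 ÷ (30000/1001) = 21809 × 1001/30000 = 21830809/30000 s.

21830809/30000 seconds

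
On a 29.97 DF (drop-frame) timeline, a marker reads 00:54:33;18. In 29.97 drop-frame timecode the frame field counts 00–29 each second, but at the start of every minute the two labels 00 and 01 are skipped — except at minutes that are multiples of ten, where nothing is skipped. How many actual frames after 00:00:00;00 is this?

98110

Complete 10-minute blocks: 5, each 17982 frames → 89910.
Remaining 4 whole minutes in the current block: 1800 + 3 × 1798 = 7194 frames.
Within the current minute: 33 × 30 + 18 − 2 = 1006 (labels ;00/;01 skipped at this minute). Total = 89910 + 7194 + 1006 = 98110.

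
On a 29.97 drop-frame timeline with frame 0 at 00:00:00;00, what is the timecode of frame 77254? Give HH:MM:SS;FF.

Each 10-minute DF block holds 10 × 60 × 30 − 9 × 2 = 17982 frames. 77254 ÷ 17982 → 4 full blocks, remainder 5326.
Within the partial block the first minute is 1800 frames and each further minute 1798, so 2 further minute boundaries passed. Total skipped labels = 18 × 4 + 2 × 2 = 76.
Non-drop label index = 77254 + 76 = 77330; at 30 labels/s that is 00:42:57:20, i.e. DF 00:42:57;20.

00:42:57;20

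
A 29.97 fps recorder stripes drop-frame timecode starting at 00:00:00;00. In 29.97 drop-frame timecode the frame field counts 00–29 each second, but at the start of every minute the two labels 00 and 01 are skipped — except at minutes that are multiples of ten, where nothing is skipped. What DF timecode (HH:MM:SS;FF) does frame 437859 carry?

04:03:29;27

Ten DF minutes hold 17982 frames, so frame 437859 lies in block 24 (frames 431568–449549) with 6291 frames into that block.
The block's first minute is 1800 frames and the rest 1798 each; 6291 frames reaches minute 3, so 24 × 18 + 3 × 2 = 438 labels have been skipped so far.
Adding those back, label number 437859 + 438 = 438297 at 30 labels/s is 14609 s + 27 f = 4 h 3 min 29 s frame 27, i.e. 04:03:29;27.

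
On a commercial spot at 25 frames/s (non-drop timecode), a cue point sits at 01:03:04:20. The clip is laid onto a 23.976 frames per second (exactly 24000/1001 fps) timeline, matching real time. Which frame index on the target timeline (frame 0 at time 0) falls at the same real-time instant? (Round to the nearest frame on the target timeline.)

Source frame index: (1×3600 + 3×60 + 4) × 25 + 20 = 94620.
Real time: 94620 / (25) = 18924/5 s.
Target frame: (18924/5) × (24000/1001) = 90835200/1001 ≈ 90744.456 → 90744.

frame 90744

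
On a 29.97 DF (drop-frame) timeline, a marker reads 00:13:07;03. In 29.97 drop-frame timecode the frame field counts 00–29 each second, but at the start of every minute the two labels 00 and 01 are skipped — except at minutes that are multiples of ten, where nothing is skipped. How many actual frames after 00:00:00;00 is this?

23589

Complete 10-minute blocks: 1, each 17982 frames → 17982.
Remaining 3 whole minutes in the current block: 1800 + 2 × 1798 = 5396 frames.
Within the current minute: 7 × 30 + 3 − 2 = 211 (labels ;00/;01 skipped at this minute). Total = 17982 + 5396 + 211 = 23589.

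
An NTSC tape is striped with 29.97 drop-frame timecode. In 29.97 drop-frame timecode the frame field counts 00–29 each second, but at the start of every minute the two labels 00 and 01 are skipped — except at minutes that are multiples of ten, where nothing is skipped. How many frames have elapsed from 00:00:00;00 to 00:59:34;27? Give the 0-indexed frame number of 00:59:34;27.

107139

Complete 10-minute blocks: 5, each 17982 frames → 89910.
Remaining 9 whole minutes in the current block: 1800 + 8 × 1798 = 16184 frames.
Within the current minute: 34 × 30 + 27 − 2 = 1045 (labels ;00/;01 skipped at this minute). Total = 89910 + 16184 + 1045 = 107139.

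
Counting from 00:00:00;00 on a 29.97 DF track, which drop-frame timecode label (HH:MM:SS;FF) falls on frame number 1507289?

Each 10-minute DF block holds 10 × 60 × 30 − 9 × 2 = 17982 frames. 1507289 ÷ 17982 → 83 full blocks, remainder 14783.
Within the partial block the first minute is 1800 frames and each further minute 1798, so 8 further minute boundaries passed. Total skipped labels = 18 × 83 + 2 × 8 = 1510.
Non-drop label index = 1507289 + 1510 = 1508799; at 30 labels/s that is 13:58:13:09, i.e. DF 13:58:13;09.

13:58:13;09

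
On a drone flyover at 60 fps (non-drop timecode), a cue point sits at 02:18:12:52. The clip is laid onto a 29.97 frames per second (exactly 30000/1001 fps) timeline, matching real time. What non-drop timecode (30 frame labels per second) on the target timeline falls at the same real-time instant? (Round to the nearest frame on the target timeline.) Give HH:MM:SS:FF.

Source frame index: (2×3600 + 18×60 + 12) × 60 + 52 = 497572.
Real time: 497572 / (60) = 124393/15 s.
Target frame: (124393/15) × (30000/1001) = 248786000/1001 ≈ 248537.463 → 248537.
At 30 labels/s: frame 248537 → 02:18:04:17.

02:18:04:17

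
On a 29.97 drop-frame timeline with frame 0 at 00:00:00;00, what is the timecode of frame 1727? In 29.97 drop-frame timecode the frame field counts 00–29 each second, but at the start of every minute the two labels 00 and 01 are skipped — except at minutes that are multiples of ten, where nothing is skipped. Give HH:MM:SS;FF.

Ten DF minutes hold 17982 frames, so frame 1727 lies in block 0 (frames 0–17981) with 1727 frames into that block.
The block's first minute is 1800 frames and the rest 1798 each; 1727 frames reaches minute 0, so 0 × 18 + 0 × 2 = 0 labels have been skipped so far.
Adding those back, label number 1727 + 0 = 1727 at 30 labels/s is 57 s + 17 f = 0 h 0 min 57 s frame 17, i.e. 00:00:57;17.

00:00:57;17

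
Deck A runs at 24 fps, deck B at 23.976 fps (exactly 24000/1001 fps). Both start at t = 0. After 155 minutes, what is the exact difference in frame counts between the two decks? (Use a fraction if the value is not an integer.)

223200/1001 frames

155 min = 9300 s.
A emits 24 × 9300 = 223200 frames; B emits 24000/1001 × 9300 = 223200000/1001.
Difference = 223200/1001 frames (≈ 222.9770); B is behind A.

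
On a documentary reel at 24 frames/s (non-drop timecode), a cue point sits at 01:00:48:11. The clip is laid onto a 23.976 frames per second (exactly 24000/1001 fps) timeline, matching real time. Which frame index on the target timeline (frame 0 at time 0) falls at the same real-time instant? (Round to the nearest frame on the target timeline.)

frame 87476

Source frame index: (1×3600 + 0×60 + 48) × 24 + 11 = 87563.
Real time: 87563 / (24) = 87563/24 s.
Target frame: (87563/24) × (24000/1001) = 12509000/143 ≈ 87475.524 → 87476.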